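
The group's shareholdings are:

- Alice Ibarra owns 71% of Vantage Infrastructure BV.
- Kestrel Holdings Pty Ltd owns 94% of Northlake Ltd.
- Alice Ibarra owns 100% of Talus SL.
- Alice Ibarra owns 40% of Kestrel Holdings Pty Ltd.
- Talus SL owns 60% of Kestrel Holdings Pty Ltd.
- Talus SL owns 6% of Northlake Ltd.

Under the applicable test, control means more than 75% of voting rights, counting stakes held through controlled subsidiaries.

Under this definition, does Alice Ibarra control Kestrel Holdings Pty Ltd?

Yes

Alice holds 100% of Talus, so Alice controls Talus.
Alice and Talus together hold 40% + 60% = 100% of Kestrel, so Alice controls Kestrel.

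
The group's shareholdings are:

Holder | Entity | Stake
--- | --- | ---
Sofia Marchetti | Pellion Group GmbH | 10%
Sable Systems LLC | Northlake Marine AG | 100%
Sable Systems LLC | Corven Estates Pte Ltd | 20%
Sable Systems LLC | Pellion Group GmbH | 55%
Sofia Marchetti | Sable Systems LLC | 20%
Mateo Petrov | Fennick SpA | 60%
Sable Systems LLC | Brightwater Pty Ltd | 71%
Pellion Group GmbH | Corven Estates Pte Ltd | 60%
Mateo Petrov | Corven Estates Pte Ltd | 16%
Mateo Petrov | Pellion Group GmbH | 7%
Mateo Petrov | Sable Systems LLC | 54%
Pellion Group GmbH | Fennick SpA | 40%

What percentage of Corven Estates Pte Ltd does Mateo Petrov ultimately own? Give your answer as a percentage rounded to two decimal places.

Mateo reaches Corven along 4 paths.
Via Sable: 54% × 20% = 10.8%.
Via Sable → Pellion: 54% × 55% × 60% = 17.82%.
Via Pellion: 7% × 60% = 4.2%.
Direct stake: 16% = 16%.
Total: 10.8% + 17.82% + 4.2% + 16% = 48.82%.

48.82%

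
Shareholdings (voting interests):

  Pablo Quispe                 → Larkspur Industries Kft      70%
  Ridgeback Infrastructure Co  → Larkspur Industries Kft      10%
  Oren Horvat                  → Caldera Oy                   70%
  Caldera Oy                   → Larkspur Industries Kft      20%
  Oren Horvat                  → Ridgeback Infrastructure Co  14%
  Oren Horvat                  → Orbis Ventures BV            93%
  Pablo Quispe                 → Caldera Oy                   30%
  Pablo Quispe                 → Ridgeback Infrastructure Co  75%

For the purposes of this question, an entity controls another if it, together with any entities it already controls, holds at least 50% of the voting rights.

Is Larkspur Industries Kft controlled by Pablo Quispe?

Yes

Pablo holds 75% of Ridgeback, so Pablo controls Ridgeback.
Ridgeback and Pablo together hold 10% + 70% = 80% of Larkspur, so Pablo controls Larkspur.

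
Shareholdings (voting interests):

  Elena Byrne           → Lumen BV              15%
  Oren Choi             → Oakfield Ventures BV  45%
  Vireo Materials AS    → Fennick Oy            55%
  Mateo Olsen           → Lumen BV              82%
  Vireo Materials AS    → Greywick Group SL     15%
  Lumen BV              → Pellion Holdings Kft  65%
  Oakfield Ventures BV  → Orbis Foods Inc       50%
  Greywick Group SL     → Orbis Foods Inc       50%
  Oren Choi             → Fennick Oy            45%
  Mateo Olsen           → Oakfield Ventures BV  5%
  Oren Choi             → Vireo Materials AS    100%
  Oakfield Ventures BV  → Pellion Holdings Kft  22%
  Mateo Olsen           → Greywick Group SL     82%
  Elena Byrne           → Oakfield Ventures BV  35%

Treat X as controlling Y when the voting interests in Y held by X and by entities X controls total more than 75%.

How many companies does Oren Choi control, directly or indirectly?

Oren holds 100% of Vireo, so Oren controls Vireo.
Oren and Vireo together hold 45% + 55% = 100% of Fennick, so Oren controls Fennick.
No other company's threshold is met.
Oren controls 2 companies.

2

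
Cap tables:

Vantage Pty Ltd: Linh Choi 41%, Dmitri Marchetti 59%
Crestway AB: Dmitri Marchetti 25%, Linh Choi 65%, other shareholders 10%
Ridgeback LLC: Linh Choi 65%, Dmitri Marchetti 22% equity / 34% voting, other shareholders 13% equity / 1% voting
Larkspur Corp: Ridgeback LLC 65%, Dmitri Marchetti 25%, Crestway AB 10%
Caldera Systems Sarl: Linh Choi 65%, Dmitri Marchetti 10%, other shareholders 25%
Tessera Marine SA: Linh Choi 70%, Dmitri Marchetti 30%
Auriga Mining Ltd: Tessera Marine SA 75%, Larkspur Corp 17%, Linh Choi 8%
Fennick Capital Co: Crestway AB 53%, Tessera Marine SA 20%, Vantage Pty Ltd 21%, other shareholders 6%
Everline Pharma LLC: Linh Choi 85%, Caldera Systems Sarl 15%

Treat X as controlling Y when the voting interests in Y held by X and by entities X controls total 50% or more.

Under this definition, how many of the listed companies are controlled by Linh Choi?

Linh holds 65% of Crestway, so Linh controls Crestway.
Linh holds 65% of Ridgeback, so Linh controls Ridgeback.
Ridgeback and Crestway together hold 65% + 10% = 75% of Larkspur, so Linh controls Larkspur.
Linh holds 65% of Caldera, so Linh controls Caldera.
Linh holds 70% of Tessera, so Linh controls Tessera.
Tessera and Larkspur and Linh together hold 75% + 17% + 8% = 100% of Auriga, so Linh controls Auriga.
Crestway and Tessera together hold 53% + 20% = 73% of Fennick, so Linh controls Fennick.
Linh and Caldera together hold 85% + 15% = 100% of Everline, so Linh controls Everline.
No other company's threshold is met.
Linh controls 8 companies.

8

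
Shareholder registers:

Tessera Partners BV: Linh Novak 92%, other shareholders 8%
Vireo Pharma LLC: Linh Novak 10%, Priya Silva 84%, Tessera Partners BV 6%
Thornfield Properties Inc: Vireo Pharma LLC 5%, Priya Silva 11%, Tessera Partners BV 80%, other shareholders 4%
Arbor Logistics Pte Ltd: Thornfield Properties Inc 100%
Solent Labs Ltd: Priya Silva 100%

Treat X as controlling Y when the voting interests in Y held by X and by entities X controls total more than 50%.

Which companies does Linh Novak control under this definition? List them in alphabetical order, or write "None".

Linh holds 92% of Tessera, so Linh controls Tessera.
Tessera holds 80% of Thornfield, so Linh controls Thornfield.
Thornfield holds 100% of Arbor, so Linh controls Arbor.
No other company's threshold is met.

Arbor Logistics Pte Ltd, Tessera Partners BV, Thornfield Properties Inc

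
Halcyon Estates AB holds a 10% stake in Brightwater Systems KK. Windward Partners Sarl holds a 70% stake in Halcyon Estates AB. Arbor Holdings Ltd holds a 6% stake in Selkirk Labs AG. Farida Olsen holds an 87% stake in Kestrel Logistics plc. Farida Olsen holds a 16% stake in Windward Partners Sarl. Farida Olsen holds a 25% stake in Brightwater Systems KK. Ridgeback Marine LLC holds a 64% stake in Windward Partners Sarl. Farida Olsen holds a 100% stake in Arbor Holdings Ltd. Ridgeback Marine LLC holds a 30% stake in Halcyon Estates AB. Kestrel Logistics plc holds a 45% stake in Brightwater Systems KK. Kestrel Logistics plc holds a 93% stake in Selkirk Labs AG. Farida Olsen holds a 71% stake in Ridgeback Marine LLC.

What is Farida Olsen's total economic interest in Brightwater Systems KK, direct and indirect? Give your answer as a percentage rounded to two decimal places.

Farida reaches Brightwater along 5 paths.
Via Kestrel: 87% × 45% = 39.15%.
Direct stake: 25% = 25%.
Via Windward → Halcyon: 16% × 70% × 10% = 1.12%.
Via Ridgeback → Windward → Halcyon: 71% × 64% × 70% × 10% = 3.1808%.
Via Ridgeback → Halcyon: 71% × 30% × 10% = 2.13%.
Total: 39.15% + 25% + 1.12% + 3.1808% + 2.13% = 70.5808%.
Rounded: 70.58%.

70.58%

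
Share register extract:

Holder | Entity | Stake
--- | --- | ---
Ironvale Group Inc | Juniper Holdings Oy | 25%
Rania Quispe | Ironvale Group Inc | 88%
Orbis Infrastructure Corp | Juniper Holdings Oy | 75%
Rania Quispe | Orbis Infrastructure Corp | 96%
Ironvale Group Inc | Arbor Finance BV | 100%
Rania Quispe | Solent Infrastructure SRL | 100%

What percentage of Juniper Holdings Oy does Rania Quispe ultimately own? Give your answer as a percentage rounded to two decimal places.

Rania reaches Juniper along 2 paths.
Via Ironvale: 88% × 25% = 22%.
Via Orbis: 96% × 75% = 72%.
Total: 22% + 72% = 94%.
Rounded: 94.00%.

94.00%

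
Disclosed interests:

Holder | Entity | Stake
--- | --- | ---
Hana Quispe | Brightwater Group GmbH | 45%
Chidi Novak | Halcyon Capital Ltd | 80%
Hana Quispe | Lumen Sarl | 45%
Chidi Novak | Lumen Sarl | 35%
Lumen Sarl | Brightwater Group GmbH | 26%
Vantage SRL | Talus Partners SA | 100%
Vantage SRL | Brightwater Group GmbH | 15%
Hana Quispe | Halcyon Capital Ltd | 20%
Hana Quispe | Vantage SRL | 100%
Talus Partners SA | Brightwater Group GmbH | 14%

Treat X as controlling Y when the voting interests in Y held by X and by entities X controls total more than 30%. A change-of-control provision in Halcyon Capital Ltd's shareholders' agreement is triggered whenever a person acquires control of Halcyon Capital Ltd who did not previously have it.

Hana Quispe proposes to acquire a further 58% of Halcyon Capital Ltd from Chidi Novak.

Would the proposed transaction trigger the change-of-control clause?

The purchase adds only to Hana's holdings (Chidi's stake shrinks), so Hana is the only person who could newly come to control Halcyon.
Hana holds 45% of Lumen, so Hana controls Lumen.
Hana holds 100% of Vantage, so Hana controls Vantage.
Vantage holds 100% of Talus, so Hana controls Talus.
Hana and Lumen and Talus and Vantage together hold 45% + 26% + 14% + 15% = 100% of Brightwater, so Hana controls Brightwater.
In Halcyon, Hana's side holds only 20%, not > 30%.
So before the transaction, Hana does not control Halcyon.
After the purchase, Hana's direct stake in Halcyon rises to 20% + 58% = 78%, and Chidi's stake falls to 22%.
Hana holds 78% of Halcyon, so Hana controls Halcyon.
Hana did not control Halcyon before and does after, so the clause is triggered.

Yes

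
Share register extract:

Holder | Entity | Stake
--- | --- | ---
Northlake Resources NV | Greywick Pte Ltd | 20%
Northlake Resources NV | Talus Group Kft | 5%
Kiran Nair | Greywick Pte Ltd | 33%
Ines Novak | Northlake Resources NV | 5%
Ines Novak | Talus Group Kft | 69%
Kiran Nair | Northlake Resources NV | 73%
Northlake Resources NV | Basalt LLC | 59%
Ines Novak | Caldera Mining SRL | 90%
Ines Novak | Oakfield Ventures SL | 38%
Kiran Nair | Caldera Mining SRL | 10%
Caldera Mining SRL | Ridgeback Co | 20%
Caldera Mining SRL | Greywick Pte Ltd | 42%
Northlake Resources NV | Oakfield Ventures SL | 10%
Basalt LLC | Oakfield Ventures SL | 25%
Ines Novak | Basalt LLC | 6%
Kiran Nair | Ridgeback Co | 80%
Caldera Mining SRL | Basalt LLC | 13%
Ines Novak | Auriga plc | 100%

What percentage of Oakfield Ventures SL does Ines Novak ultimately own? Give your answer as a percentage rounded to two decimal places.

43.66%

Ines reaches Oakfield along 5 paths.
Direct stake: 38% = 38%.
Via Northlake: 5% × 10% = 0.5%.
Via Basalt: 6% × 25% = 1.5%.
Via Northlake → Basalt: 5% × 59% × 25% = 0.7375%.
Via Caldera → Basalt: 90% × 13% × 25% = 2.925%.
Total: 38% + 0.5% + 1.5% + 0.7375% + 2.925% = 43.6625%.
Rounded: 43.66%.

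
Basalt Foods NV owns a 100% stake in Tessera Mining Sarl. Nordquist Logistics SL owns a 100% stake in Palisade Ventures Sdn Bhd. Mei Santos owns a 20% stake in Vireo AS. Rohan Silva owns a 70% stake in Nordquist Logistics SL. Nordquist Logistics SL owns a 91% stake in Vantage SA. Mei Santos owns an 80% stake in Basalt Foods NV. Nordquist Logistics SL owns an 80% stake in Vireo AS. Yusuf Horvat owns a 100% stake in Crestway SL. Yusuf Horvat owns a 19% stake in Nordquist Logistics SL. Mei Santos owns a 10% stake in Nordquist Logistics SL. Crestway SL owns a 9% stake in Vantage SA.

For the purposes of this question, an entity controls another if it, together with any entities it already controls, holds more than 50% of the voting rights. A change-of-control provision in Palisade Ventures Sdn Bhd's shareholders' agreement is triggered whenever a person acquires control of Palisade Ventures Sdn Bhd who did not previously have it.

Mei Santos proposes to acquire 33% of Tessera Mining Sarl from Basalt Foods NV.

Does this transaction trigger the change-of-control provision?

The purchase adds only to Mei's holdings (Basalt's stake shrinks), so Mei is the only person who could newly come to control Palisade.
Mei holds 80% of Basalt, so Mei controls Basalt.
Basalt holds 100% of Tessera, so Mei controls Tessera.
Neither Mei nor any entity Mei controls holds any voting interest in Palisade.
So before the transaction, Mei does not control Palisade.
After the purchase, Mei holds 33% of Tessera directly, and Basalt's stake falls to 67%.
Basalt and Mei together hold 67% + 33% = 100% of Tessera, so Mei controls Tessera.
After the transaction, neither Mei nor any entity Mei controls holds a voting interest in Palisade, so Mei still does not control it.
No new person acquires control, so the clause is not triggered.

No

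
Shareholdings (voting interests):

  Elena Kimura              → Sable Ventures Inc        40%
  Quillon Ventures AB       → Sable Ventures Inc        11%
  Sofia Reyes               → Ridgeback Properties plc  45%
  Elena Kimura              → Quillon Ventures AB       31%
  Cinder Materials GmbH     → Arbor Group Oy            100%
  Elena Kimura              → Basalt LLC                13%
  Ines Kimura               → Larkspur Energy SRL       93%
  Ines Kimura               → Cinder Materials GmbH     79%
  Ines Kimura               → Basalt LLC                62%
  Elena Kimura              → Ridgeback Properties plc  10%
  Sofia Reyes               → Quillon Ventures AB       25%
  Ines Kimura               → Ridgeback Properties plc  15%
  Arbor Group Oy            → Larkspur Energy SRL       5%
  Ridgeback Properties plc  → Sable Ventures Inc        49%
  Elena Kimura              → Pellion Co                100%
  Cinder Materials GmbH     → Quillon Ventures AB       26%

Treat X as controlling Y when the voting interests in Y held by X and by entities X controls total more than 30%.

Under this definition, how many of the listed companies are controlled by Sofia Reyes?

2

Sofia holds 45% of Ridgeback, so Sofia controls Ridgeback.
Ridgeback holds 49% of Sable, so Sofia controls Sable.
No other company's threshold is met.
Sofia controls 2 companies.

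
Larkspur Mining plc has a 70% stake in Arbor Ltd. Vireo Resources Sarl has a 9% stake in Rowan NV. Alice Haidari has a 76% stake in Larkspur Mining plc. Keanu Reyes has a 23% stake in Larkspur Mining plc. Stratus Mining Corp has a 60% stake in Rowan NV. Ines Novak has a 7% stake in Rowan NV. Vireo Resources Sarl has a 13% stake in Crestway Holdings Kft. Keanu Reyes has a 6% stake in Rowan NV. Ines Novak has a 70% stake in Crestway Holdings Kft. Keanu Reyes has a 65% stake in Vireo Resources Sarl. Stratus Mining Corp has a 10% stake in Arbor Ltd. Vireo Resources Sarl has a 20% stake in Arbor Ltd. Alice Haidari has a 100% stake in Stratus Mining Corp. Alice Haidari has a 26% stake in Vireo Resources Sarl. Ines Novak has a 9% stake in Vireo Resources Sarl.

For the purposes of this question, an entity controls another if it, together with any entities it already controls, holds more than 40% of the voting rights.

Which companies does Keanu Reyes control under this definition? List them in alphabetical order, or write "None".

Vireo Resources Sarl

Keanu holds 65% of Vireo, so Keanu controls Vireo.
No other company's threshold is met.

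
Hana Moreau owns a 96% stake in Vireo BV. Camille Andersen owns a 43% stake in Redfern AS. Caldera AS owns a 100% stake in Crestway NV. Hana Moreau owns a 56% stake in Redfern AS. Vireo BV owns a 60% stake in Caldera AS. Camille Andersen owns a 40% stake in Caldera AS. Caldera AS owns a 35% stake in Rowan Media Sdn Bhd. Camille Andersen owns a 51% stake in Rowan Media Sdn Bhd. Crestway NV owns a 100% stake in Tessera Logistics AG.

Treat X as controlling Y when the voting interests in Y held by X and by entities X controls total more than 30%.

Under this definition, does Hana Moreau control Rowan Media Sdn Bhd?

Hana holds 96% of Vireo, so Hana controls Vireo.
Vireo holds 60% of Caldera, so Hana controls Caldera.
Caldera holds 35% of Rowan, so Hana controls Rowan.

Yes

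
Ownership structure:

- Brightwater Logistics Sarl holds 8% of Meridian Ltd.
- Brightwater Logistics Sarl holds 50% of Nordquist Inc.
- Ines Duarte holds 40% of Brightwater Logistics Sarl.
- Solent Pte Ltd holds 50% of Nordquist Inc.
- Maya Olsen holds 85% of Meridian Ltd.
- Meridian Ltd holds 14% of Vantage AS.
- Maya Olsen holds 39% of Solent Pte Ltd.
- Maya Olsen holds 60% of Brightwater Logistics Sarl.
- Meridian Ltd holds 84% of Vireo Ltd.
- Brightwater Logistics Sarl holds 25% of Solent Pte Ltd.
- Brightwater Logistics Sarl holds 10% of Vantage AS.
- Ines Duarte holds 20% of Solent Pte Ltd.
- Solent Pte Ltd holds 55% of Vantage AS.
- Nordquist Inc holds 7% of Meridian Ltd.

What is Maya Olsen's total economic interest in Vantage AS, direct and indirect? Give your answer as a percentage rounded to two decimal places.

Maya reaches Vantage along 8 paths.
Via Solent: 39% × 55% = 21.45%.
Via Brightwater → Solent: 60% × 25% × 55% = 8.25%.
Via Meridian: 85% × 14% = 11.9%.
Via Brightwater → Meridian: 60% × 8% × 14% = 0.672%.
Via Brightwater → Nordquist → Meridian: 60% × 50% × 7% × 14% = 0.294%.
Via Solent → Nordquist → Meridian: 39% × 50% × 7% × 14% = 0.1911%.
Via Brightwater → Solent → Nordquist → Meridian: 60% × 25% × 50% × 7% × 14% = 0.0735%.
Via Brightwater: 60% × 10% = 6%.
Total: 21.45% + 8.25% + 11.9% + 0.672% + 0.294% + 0.1911% + 0.0735% + 6% = 48.8306%.
Rounded: 48.83%.

48.83%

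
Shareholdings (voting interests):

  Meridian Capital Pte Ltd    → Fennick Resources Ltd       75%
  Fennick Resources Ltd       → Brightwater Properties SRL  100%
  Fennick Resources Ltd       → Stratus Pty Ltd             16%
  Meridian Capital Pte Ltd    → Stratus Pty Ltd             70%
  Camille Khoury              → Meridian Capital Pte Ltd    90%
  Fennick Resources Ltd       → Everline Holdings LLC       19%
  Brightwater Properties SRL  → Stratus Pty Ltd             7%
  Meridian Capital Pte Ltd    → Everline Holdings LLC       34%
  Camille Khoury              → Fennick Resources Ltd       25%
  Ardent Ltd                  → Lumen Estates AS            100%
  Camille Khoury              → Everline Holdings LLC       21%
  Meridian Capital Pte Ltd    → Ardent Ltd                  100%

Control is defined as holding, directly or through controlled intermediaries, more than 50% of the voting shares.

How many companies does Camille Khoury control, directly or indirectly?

Camille holds 90% of Meridian, so Camille controls Meridian.
Meridian and Camille together hold 75% + 25% = 100% of Fennick, so Camille controls Fennick.
Meridian holds 100% of Ardent, so Camille controls Ardent.
Fennick holds 100% of Brightwater, so Camille controls Brightwater.
Ardent holds 100% of Lumen, so Camille controls Lumen.
Camille and Meridian and Fennick together hold 21% + 34% + 19% = 74% of Everline, so Camille controls Everline.
Meridian and Fennick and Brightwater together hold 70% + 16% + 7% = 93% of Stratus, so Camille controls Stratus.
Camille controls 7 companies.

7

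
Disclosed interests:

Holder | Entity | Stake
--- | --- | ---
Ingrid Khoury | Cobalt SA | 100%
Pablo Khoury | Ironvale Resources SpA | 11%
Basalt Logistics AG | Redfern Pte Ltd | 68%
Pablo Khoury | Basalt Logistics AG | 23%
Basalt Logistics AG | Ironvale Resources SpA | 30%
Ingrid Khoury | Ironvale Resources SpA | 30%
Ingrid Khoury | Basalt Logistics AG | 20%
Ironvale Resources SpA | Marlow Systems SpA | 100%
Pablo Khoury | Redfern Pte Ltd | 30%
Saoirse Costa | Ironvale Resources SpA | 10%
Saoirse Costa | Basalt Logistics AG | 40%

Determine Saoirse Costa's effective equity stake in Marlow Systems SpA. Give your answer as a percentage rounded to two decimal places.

Saoirse reaches Marlow along 2 paths.
Via Ironvale: 10% × 100% = 10%.
Via Basalt → Ironvale: 40% × 30% × 100% = 12%.
Total: 10% + 12% = 22%.
Rounded: 22.00%.

22.00%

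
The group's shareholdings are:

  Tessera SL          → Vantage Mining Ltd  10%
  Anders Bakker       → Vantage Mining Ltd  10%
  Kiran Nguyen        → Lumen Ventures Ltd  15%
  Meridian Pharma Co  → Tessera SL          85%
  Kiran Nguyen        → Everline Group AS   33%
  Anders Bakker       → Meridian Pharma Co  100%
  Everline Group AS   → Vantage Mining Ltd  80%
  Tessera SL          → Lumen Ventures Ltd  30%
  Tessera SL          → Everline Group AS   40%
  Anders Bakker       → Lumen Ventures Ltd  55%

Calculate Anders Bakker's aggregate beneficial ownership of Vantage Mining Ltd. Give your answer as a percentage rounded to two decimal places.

Anders reaches Vantage along 3 paths.
Direct stake: 10% = 10%.
Via Meridian → Tessera → Everline: 100% × 85% × 40% × 80% = 27.2%.
Via Meridian → Tessera: 100% × 85% × 10% = 8.5%.
Total: 10% + 27.2% + 8.5% = 45.7%.
Rounded: 45.70%.

45.70%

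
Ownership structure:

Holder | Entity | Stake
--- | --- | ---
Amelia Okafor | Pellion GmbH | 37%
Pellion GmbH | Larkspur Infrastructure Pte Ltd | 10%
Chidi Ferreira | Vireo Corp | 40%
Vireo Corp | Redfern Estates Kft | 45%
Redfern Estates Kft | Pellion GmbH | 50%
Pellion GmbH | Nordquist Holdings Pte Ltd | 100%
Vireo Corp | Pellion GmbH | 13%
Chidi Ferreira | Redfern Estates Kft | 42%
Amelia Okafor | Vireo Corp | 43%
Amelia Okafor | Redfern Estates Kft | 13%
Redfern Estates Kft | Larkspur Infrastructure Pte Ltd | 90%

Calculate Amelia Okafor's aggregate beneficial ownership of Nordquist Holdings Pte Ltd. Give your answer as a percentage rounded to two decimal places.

58.77%

Amelia reaches Nordquist along 4 paths.
Via Pellion: 37% × 100% = 37%.
Via Vireo → Pellion: 43% × 13% × 100% = 5.59%.
Via Redfern → Pellion: 13% × 50% × 100% = 6.5%.
Via Vireo → Redfern → Pellion: 43% × 45% × 50% × 100% = 9.675%.
Total: 37% + 5.59% + 6.5% + 9.675% = 58.765%.
Rounded: 58.77%.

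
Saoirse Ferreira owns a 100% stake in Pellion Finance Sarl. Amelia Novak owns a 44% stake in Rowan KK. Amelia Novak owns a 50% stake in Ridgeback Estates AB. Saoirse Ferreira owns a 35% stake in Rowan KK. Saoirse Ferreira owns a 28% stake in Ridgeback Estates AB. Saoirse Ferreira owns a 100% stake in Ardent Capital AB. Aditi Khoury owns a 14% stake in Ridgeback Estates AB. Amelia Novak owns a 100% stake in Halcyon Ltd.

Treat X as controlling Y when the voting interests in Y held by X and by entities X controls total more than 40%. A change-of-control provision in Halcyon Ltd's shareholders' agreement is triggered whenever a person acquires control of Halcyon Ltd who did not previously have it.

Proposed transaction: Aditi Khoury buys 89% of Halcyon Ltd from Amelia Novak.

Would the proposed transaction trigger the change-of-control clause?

Yes

The purchase adds only to Aditi's holdings (Amelia's stake shrinks), so Aditi is the only person who could newly come to control Halcyon.
Aditi's largest direct stake is 14% in Ridgeback, which does not meet the threshold, so Aditi controls no company.
Neither Aditi nor any entity Aditi controls holds any voting interest in Halcyon.
So before the transaction, Aditi does not control Halcyon.
After the purchase, Aditi holds 89% of Halcyon directly, and Amelia's stake falls to 11%.
Aditi holds 89% of Halcyon, so Aditi controls Halcyon.
Aditi did not control Halcyon before and does after, so the clause is triggered.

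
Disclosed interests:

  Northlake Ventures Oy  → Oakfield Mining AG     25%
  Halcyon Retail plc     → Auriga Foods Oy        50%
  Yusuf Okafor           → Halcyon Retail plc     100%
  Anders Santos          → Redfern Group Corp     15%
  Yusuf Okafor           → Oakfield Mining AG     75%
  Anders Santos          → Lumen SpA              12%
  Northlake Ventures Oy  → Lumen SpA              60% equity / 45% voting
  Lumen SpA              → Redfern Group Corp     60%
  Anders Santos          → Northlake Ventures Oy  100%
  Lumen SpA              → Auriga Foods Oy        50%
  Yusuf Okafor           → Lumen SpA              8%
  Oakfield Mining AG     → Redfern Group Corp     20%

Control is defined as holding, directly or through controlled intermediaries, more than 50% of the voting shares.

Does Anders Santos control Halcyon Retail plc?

Anders holds 100% of Northlake, so Anders controls Northlake.
Anders and Northlake together hold 12% + 45% = 57% of Lumen, so Anders controls Lumen.
Anders and Lumen together hold 15% + 60% = 75% of Redfern, so Anders controls Redfern.
Neither Anders nor any entity Anders controls holds any voting interest in Halcyon.
So Anders does not control Halcyon.

No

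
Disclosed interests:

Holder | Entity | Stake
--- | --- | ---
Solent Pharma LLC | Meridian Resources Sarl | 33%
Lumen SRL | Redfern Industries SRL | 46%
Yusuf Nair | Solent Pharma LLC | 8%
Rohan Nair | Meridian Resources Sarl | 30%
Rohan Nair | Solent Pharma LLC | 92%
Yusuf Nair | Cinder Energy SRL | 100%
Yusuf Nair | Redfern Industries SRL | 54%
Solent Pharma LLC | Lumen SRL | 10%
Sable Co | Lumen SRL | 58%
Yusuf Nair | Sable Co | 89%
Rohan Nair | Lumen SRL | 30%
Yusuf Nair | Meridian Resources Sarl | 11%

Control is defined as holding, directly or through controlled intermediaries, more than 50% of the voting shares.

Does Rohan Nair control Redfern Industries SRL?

Rohan holds 92% of Solent, so Rohan controls Solent.
Rohan and Solent together hold 30% + 33% = 63% of Meridian, so Rohan controls Meridian.
Neither Rohan nor any entity Rohan controls holds any voting interest in Redfern.
So Rohan does not control Redfern.

No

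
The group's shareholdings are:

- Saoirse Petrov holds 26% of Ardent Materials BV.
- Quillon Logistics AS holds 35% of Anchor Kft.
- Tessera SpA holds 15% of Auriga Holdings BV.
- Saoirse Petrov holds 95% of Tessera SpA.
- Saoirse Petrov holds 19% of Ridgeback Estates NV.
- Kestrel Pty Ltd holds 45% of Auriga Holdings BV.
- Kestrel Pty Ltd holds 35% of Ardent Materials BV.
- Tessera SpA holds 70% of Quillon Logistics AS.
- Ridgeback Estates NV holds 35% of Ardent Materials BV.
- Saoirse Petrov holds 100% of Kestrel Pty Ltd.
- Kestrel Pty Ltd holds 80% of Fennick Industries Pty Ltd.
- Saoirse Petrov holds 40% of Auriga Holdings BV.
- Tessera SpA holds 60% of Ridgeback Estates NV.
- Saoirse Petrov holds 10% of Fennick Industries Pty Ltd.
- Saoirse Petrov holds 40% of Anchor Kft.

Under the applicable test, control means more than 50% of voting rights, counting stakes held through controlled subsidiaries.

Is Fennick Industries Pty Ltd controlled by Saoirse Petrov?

Yes

Saoirse holds 100% of Kestrel, so Saoirse controls Kestrel.
Kestrel and Saoirse together hold 80% + 10% = 90% of Fennick, so Saoirse controls Fennick.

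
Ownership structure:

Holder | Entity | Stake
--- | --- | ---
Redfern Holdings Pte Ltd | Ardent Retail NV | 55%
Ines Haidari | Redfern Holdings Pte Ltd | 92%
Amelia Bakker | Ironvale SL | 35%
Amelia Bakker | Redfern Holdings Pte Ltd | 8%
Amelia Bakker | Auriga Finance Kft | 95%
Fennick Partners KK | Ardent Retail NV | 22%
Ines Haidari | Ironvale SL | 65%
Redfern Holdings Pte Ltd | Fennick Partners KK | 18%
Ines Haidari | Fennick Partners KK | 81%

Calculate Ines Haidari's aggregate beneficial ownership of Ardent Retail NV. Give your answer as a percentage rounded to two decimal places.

Ines reaches Ardent along 3 paths.
Via Fennick: 81% × 22% = 17.82%.
Via Redfern → Fennick: 92% × 18% × 22% = 3.6432%.
Via Redfern: 92% × 55% = 50.6%.
Total: 17.82% + 3.6432% + 50.6% = 72.0632%.
Rounded: 72.06%.

72.06%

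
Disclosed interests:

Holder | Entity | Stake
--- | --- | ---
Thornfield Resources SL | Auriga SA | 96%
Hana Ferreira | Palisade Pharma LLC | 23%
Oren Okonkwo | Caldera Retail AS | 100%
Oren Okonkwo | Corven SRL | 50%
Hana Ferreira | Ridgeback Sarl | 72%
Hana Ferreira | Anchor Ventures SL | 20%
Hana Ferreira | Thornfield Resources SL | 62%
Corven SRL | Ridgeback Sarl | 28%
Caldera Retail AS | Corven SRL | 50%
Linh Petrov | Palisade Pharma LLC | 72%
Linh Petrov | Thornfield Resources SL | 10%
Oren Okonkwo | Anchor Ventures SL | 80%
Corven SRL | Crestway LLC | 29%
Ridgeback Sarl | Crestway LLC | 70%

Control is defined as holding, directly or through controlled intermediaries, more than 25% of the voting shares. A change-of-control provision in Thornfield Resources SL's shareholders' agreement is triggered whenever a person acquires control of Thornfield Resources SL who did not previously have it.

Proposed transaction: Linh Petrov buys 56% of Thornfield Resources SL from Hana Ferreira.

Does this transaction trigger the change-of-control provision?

The purchase adds only to Linh's holdings (Hana's stake shrinks), so Linh is the only person who could newly come to control Thornfield.
Linh holds 72% of Palisade, so Linh controls Palisade.
In Thornfield, Linh's side holds only 10%, not > 25%.
So before the transaction, Linh does not control Thornfield.
After the purchase, Linh's direct stake in Thornfield rises to 10% + 56% = 66%, and Hana's stake falls to 6%.
Linh holds 66% of Thornfield, so Linh controls Thornfield.
Linh did not control Thornfield before and does after, so the clause is triggered.

Yes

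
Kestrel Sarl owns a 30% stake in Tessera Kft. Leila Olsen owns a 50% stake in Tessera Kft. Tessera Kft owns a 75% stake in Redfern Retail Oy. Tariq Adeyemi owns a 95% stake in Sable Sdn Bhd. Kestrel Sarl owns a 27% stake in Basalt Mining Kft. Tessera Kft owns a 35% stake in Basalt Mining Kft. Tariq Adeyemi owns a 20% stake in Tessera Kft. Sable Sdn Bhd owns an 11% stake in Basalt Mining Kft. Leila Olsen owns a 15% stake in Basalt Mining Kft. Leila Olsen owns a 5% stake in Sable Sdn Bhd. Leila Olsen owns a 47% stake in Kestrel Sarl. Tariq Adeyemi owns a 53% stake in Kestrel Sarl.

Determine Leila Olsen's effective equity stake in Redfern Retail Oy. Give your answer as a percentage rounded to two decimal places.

48.08%

Leila reaches Redfern along 2 paths.
Via Kestrel → Tessera: 47% × 30% × 75% = 10.575%.
Via Tessera: 50% × 75% = 37.5%.
Total: 10.575% + 37.5% = 48.075%.
Rounded: 48.08%.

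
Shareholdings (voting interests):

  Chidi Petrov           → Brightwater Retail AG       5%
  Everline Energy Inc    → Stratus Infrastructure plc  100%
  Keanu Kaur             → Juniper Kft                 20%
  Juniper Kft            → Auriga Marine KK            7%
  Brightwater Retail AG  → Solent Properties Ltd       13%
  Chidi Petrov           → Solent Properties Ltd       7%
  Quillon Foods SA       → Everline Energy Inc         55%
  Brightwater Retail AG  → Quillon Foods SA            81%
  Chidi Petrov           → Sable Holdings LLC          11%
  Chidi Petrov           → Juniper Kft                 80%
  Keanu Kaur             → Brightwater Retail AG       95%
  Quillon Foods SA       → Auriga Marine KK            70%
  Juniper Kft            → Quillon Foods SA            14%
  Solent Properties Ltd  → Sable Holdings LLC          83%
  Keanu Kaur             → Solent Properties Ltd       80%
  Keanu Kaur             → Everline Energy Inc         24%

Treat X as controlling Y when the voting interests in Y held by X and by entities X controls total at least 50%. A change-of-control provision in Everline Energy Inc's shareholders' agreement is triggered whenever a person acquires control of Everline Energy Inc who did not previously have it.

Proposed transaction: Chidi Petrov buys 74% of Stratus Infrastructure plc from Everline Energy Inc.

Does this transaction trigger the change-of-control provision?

No

The purchase adds only to Chidi's holdings (Everline's stake shrinks), so Chidi is the only person who could newly come to control Everline.
Chidi holds 80% of Juniper, so Chidi controls Juniper.
Neither Chidi nor any entity Chidi controls holds any voting interest in Everline.
So before the transaction, Chidi does not control Everline.
After the purchase, Chidi holds 74% of Stratus directly, and Everline's stake falls to 26%.
Chidi holds 74% of Stratus, so Chidi controls Stratus.
After the transaction, neither Chidi nor any entity Chidi controls holds a voting interest in Everline, so Chidi still does not control it.
No new person acquires control, so the clause is not triggered.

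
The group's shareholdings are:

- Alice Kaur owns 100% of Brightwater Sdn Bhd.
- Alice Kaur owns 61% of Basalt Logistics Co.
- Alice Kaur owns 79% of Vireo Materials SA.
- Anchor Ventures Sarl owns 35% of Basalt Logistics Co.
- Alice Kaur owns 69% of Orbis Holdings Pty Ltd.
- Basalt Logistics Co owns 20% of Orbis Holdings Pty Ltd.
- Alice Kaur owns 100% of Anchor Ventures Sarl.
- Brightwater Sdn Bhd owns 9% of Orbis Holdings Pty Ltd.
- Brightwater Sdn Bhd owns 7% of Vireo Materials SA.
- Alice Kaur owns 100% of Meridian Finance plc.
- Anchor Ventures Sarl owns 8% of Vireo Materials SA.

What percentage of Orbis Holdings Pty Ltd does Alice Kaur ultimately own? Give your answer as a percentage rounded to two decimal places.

Alice reaches Orbis along 4 paths.
Direct stake: 69% = 69%.
Via Anchor → Basalt: 100% × 35% × 20% = 7%.
Via Basalt: 61% × 20% = 12.2%.
Via Brightwater: 100% × 9% = 9%.
Total: 69% + 7% + 12.2% + 9% = 97.2%.
Rounded: 97.20%.

97.20%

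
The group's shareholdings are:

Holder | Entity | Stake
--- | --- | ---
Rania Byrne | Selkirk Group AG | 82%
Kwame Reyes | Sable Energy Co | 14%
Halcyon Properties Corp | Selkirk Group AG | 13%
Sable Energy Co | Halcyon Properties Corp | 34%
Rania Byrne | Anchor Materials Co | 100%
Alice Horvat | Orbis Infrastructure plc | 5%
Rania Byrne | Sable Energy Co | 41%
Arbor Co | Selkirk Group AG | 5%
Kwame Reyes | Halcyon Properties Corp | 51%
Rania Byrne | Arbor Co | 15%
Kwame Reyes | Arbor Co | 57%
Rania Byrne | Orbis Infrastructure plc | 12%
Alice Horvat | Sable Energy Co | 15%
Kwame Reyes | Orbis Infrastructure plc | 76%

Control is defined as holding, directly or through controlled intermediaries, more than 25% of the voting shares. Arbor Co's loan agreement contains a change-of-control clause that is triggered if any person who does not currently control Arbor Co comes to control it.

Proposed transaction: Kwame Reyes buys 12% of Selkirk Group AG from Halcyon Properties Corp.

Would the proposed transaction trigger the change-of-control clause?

The purchase adds only to Kwame's holdings (Halcyon's stake shrinks), so Kwame is the only person who could newly come to control Arbor.
Kwame holds 57% of Arbor, so Kwame controls Arbor.
So Kwame already controls Arbor before the transaction.
After the purchase, Kwame holds 12% of Selkirk directly, and Halcyon's stake falls to 1%.
Kwame controlled Arbor already, so this is not a new person acquiring control; every other person's position is unchanged or reduced.
No new person acquires control, so the clause is not triggered.

No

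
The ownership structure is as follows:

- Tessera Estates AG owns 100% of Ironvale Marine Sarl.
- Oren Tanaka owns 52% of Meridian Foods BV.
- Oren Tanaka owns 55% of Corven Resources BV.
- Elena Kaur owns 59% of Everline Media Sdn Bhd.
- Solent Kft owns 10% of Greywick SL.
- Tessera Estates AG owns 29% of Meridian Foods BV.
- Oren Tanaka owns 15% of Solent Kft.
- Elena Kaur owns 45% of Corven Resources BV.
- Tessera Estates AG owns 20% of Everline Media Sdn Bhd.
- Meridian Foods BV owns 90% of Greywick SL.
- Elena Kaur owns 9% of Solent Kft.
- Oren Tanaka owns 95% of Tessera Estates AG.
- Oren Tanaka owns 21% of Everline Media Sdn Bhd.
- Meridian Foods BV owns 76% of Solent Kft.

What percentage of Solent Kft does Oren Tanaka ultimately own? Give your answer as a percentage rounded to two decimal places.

75.46%

Oren reaches Solent along 3 paths.
Direct stake: 15% = 15%.
Via Meridian: 52% × 76% = 39.52%.
Via Tessera → Meridian: 95% × 29% × 76% = 20.938%.
Total: 15% + 39.52% + 20.938% = 75.458%.
Rounded: 75.46%.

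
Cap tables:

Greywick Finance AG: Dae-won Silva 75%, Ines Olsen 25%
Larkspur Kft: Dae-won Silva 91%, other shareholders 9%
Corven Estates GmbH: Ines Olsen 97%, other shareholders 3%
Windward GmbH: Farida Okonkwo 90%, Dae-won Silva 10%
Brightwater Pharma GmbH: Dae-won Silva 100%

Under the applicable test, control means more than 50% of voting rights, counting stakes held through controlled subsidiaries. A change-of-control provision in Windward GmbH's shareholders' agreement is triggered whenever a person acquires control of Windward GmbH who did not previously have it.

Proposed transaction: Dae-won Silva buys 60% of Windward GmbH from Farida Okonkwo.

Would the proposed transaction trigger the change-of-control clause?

The purchase adds only to Dae-won's holdings (Farida's stake shrinks), so Dae-won is the only person who could newly come to control Windward.
Dae-won holds 75% of Greywick, so Dae-won controls Greywick.
Dae-won holds 91% of Larkspur, so Dae-won controls Larkspur.
Dae-won holds 100% of Brightwater, so Dae-won controls Brightwater.
In Windward, Dae-won's side holds only 10%, not > 50%.
So before the transaction, Dae-won does not control Windward.
After the purchase, Dae-won's direct stake in Windward rises to 10% + 60% = 70%, and Farida's stake falls to 30%.
Dae-won holds 70% of Windward, so Dae-won controls Windward.
Dae-won did not control Windward before and does after, so the clause is triggered.

Yes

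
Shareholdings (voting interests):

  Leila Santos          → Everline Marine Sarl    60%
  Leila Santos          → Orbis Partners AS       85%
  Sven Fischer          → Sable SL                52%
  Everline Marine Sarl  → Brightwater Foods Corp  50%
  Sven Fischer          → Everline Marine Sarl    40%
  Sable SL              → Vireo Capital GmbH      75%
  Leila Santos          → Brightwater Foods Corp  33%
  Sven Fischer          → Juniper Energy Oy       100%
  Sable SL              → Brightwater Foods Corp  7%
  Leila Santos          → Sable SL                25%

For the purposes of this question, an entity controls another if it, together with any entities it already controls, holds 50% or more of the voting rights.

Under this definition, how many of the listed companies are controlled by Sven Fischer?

Sven holds 52% of Sable, so Sven controls Sable.
Sven holds 100% of Juniper, so Sven controls Juniper.
Sable holds 75% of Vireo, so Sven controls Vireo.
No other company's threshold is met.
Sven controls 3 companies.

3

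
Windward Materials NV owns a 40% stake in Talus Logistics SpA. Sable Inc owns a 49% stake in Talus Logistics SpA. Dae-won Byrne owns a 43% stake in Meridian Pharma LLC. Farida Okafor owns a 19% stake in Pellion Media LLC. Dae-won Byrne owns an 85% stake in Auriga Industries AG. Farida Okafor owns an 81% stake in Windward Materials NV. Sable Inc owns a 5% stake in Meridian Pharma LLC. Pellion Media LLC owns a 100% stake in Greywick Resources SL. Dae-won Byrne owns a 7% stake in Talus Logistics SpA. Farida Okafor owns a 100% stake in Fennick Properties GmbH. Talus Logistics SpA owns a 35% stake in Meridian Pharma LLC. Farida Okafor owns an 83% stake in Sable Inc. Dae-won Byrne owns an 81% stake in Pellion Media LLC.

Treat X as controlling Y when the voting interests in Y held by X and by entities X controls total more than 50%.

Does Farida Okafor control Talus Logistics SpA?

Farida holds 81% of Windward, so Farida controls Windward.
Farida holds 83% of Sable, so Farida controls Sable.
Sable and Windward together hold 49% + 40% = 89% of Talus, so Farida controls Talus.

Yes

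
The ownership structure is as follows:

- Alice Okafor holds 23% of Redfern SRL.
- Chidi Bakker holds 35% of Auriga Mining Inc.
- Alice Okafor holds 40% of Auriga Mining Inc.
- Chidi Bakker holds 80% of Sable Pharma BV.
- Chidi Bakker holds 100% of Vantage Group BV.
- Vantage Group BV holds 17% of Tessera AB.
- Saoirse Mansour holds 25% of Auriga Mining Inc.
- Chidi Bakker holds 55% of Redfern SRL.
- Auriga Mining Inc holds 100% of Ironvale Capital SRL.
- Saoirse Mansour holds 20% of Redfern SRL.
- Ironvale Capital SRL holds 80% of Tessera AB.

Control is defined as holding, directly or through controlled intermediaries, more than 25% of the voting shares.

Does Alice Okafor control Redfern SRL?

No

Alice holds 40% of Auriga, so Alice controls Auriga.
Auriga holds 100% of Ironvale, so Alice controls Ironvale.
Ironvale holds 80% of Tessera, so Alice controls Tessera.
In Redfern, Alice's side holds only 23%, not > 25%.
So Alice does not control Redfern.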